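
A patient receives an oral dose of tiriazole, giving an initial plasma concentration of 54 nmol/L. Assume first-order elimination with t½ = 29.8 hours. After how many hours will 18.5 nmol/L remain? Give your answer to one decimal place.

Fraction remaining = 18.5/54 ≈ 0.34259.
n = log₂(54/18.5) = ln(2.9189)/ln 2 ≈ 1.5454 half-lives.
t = n × t½ = 1.5454 × 29.8 ≈ 46.054 hours.

46.1 hours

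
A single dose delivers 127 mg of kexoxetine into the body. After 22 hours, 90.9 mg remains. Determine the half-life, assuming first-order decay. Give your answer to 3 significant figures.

A/A₀ = 90.9/127 ≈ 0.71575.
n = log₂(1.3971) ≈ 0.48248 half-lives elapsed in 22 hours.
t½ = 22/0.48248 ≈ 45.598 hours.

45.6 hours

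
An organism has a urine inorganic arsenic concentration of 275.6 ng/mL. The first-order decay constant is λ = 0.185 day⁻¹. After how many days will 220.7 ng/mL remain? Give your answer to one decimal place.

1.2 days

t½ = ln 2 / λ = 0.69315 / 0.185 ≈ 3.7467 days.
Fraction remaining = 220.7/275.6 ≈ 0.8008.
n = log₂(275.6/220.7) = ln(1.2488)/ln 2 ≈ 0.32049 half-lives.
t = n × t½ = 0.32049 × 3.7467 ≈ 1.2008 days.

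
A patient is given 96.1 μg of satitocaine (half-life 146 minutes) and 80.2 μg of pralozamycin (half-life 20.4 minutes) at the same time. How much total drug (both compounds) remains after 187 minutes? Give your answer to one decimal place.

satitocaine: 96.1 × (1/2)^(187/146) = 96.1 × (1/2)^1.2808 ≈ 39.551 μg.
pralozamycin: 80.2 × (1/2)^(187/20.4) = 80.2 × (1/2)^9.1667 ≈ 0.13955 μg.
Total = 39.551 + 0.13955 ≈ 39.691 μg.

39.7 μg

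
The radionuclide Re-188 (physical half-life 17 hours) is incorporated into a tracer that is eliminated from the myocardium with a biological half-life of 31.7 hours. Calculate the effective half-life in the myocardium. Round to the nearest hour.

11 hours

1/t_eff = 1/t_phys + 1/t_biol = 1/17 + 1/31.7 = 0.090369 per hour.
t_eff = 17 × 31.7 / (17 + 31.7) ≈ 11.066 hours.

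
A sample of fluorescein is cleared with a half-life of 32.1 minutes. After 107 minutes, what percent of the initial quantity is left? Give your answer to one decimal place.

n = 107/32.1 ≈ 3.3333 half-lives.
Fraction remaining = (1/2)^3.3333 ≈ 0.099213, i.e. 9.9213%.

9.9%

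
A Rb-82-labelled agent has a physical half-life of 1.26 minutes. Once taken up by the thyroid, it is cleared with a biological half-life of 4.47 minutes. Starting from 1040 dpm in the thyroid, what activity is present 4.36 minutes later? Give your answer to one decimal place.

1/t_eff = 1/t_phys + 1/t_biol = 1/1.26 + 1/4.47 = 1.0174 per minute.
t_eff = 1.26 × 4.47 / (1.26 + 4.47) ≈ 0.98293 minutes.
Remaining = 1040 × (1/2)^(4.36/0.98293) = 1040 × (1/2)^4.4357 ≈ 48.056 dpm.

48.1 dpm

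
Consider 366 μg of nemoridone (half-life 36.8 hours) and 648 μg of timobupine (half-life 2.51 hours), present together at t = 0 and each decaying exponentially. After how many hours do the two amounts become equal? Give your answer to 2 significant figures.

Set 366·(1/2)^(t/36.8) = 648·(1/2)^(t/2.51).
Taking log₂: log₂(366/648) = t·(1/36.8 − 1/2.51).
log₂(0.56481) = -0.82415; 1/36.8 − 1/2.51 = -0.37123.
t = -0.82415 / -0.37123 ≈ 2.22 hours.

2.2 hours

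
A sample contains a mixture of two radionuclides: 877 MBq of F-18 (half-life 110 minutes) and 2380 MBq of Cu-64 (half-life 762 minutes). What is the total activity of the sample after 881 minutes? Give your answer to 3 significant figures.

1070 MBq

F-18: 877 × (1/2)^(881/110) = 877 × (1/2)^8.0091 ≈ 3.4043 MBq.
Cu-64: 2380 × (1/2)^(881/762) = 2380 × (1/2)^1.1562 ≈ 1067.9 MBq.
Total = 3.4043 + 1067.9 ≈ 1071.3 MBq.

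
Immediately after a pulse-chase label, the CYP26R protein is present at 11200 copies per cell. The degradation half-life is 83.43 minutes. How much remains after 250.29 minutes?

Elapsed time is 3 half-lives (250.29/83.43).
Each half-life halves the amount: 11200 × (1/2)^3 = 11200/8 = 1400 copies per cell.

1400 copies per cell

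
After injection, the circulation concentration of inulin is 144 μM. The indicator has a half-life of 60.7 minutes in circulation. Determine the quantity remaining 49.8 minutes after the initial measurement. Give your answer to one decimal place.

Number of half-lives: n = 49.8/60.7 ≈ 0.82043.
Remaining = 144 × (1/2)^0.82043 = 144 × 0.56627 ≈ 81.543 μM.

81.5 μM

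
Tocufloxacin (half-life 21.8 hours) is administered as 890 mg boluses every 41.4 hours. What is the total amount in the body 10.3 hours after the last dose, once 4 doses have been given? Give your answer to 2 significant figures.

870 mg

The 4 doses were given 134.5, 93.1, 51.7, 10.3 hours ago.
Total = 890·(1/2)^(134.5/21.8) + 890·(1/2)^(93.1/21.8) + 890·(1/2)^(51.7/21.8) + 890·(1/2)^(10.3/21.8)
      = 12.363 + 46.11 + 171.98 + 641.45 ≈ 871.9 mg.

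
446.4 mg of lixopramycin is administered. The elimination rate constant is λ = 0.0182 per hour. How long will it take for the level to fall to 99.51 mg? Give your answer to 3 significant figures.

82.5 hours

t½ = ln 2 / λ = 0.69315 / 0.0182 ≈ 38.085 hours.
Fraction remaining = 99.51/446.4 ≈ 0.22292.
n = log₂(446.4/99.51) = ln(4.486)/ln 2 ≈ 2.1654 half-lives.
t = n × t½ = 2.1654 × 38.085 ≈ 82.47 hours.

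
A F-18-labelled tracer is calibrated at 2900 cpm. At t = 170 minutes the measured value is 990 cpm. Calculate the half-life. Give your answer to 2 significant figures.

110 minutes

A/A₀ = 990/2900 ≈ 0.34138.
n = log₂(2.9293) ≈ 1.5506 half-lives elapsed in 170 minutes.
t½ = 170/1.5506 ≈ 109.64 minutes.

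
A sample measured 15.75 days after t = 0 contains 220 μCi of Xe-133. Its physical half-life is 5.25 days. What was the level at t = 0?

Number of half-lives elapsed: n = 15.75/5.25 ≈ 3.
A₀ = A × 2^n = 220 × 2^3 = 220 × 8 ≈ 1760 μCi.

1760 μCi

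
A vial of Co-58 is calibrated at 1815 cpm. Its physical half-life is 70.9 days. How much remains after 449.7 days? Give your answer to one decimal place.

Number of half-lives: n = 449.7/70.9 ≈ 6.3427.
Remaining = 1815 × (1/2)^6.3427 = 1815 × 0.012321 ≈ 22.363 cpm.

22.4 cpm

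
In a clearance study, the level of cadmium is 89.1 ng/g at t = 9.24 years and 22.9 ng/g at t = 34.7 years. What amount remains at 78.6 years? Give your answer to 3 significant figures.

2.20 ng/g

Over Δt = 34.7 − 9.24 = 25.46 years, the level fell by a factor of 89.1/22.9 ≈ 3.8908.
n = log₂(3.8908) ≈ 1.9601 half-lives, so t½ = 25.46/1.9601 ≈ 12.989 years.
From t = 34.7 to t = 78.6: 22.9 × (1/2)^((78.6−34.7)/12.989) ≈ 2.2001 ng/g.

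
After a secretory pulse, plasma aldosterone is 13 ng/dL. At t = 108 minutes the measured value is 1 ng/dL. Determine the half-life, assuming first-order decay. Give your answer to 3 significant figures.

29.2 minutes

A/A₀ = 1/13 ≈ 0.076923.
n = log₂(13) ≈ 3.7004 half-lives elapsed in 108 minutes.
t½ = 108/3.7004 ≈ 29.186 minutes.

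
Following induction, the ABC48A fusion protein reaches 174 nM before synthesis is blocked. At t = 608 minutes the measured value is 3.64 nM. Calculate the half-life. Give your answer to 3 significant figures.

A/A₀ = 3.64/174 ≈ 0.02092.
n = log₂(47.802) ≈ 5.579 half-lives elapsed in 608 minutes.
t½ = 608/5.579 ≈ 108.98 minutes.

109 minutes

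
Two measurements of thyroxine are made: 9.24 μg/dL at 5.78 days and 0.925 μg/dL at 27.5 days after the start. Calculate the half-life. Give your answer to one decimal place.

Over Δt = 27.5 − 5.78 = 21.72 days, the level fell by a factor of 9.24/0.925 ≈ 9.9892.
n = log₂(9.9892) ≈ 3.3204 half-lives, so t½ = 21.72/3.3204 ≈ 6.5414 days.

6.5 days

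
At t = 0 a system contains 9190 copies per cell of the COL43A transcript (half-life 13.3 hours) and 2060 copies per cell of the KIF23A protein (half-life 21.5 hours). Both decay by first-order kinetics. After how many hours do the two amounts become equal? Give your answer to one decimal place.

Set 9190·(1/2)^(t/13.3) = 2060·(1/2)^(t/21.5).
Taking log₂: log₂(9190/2060) = t·(1/13.3 − 1/21.5).
log₂(4.4612) = 2.1574; 1/13.3 − 1/21.5 = 0.028676.
t = 2.1574 / 0.028676 ≈ 75.233 hours.

75.2 hours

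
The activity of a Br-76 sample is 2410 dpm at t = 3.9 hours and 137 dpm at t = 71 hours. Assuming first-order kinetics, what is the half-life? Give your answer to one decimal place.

Over Δt = 71 − 3.9 = 67.1 hours, the level fell by a factor of 2410/137 ≈ 17.591.
n = log₂(17.591) ≈ 4.1368 half-lives, so t½ = 67.1/4.1368 ≈ 16.22 hours.

16.2 hours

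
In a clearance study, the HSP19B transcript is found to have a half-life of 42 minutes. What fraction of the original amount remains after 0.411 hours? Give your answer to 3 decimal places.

0.411 hours = 24.66 minutes.
n = 24.66/42 ≈ 0.58714 half-lives.
Fraction remaining = (1/2)^0.58714 ≈ 0.66566.

0.666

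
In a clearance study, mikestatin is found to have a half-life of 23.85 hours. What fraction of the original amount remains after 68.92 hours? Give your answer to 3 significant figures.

0.135

n = 68.92/23.85 ≈ 2.8897 half-lives.
Fraction remaining = (1/2)^2.8897 ≈ 0.13493.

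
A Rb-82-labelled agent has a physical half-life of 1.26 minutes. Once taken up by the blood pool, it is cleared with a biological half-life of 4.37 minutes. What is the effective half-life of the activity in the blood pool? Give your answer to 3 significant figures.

1/t_eff = 1/t_phys + 1/t_biol = 1/1.26 + 1/4.37 = 1.0225 per minute.
t_eff = 1.26 × 4.37 / (1.26 + 4.37) ≈ 0.97801 minutes.

0.978 minutes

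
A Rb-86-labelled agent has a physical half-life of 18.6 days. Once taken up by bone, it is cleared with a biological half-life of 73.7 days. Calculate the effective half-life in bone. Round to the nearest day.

15 days

1/t_eff = 1/t_phys + 1/t_biol = 1/18.6 + 1/73.7 = 0.067332 per day.
t_eff = 18.6 × 73.7 / (18.6 + 73.7) ≈ 14.852 days.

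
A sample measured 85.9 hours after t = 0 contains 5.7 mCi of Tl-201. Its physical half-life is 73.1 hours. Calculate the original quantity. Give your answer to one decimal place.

Number of half-lives elapsed: n = 85.9/73.1 ≈ 1.1751.
A₀ = A × 2^n = 5.7 × 2^1.1751 = 5.7 × 2.2581 ≈ 12.871 mCi.

12.9 mCi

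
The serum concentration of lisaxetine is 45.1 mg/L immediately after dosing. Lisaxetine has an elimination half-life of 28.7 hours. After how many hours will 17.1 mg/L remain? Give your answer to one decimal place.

40.2 hours

Fraction remaining = 17.1/45.1 ≈ 0.37916.
n = log₂(45.1/17.1) = ln(2.6374)/ln 2 ≈ 1.3991 half-lives.
t = n × t½ = 1.3991 × 28.7 ≈ 40.155 hours.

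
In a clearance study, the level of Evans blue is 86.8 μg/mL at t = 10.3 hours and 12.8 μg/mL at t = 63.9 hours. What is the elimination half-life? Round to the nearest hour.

19 hours

Over Δt = 63.9 − 10.3 = 53.6 hours, the level fell by a factor of 86.8/12.8 ≈ 6.7812.
n = log₂(6.7812) ≈ 2.7616 half-lives, so t½ = 53.6/2.7616 ≈ 19.409 hours.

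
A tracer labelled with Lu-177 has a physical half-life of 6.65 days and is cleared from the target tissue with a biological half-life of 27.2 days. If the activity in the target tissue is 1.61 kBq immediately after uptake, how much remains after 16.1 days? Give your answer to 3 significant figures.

1/t_eff = 1/t_phys + 1/t_biol = 1/6.65 + 1/27.2 = 0.18714 per day.
t_eff = 6.65 × 27.2 / (6.65 + 27.2) ≈ 5.3436 days.
Remaining = 1.61 × (1/2)^(16.1/5.3436) = 1.61 × (1/2)^3.013 ≈ 0.19945 kBq.

0.199 kBq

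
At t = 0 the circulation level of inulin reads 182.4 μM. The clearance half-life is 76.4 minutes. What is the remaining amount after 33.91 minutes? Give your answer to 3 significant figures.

Number of half-lives: n = 33.91/76.4 ≈ 0.44385.
Remaining = 182.4 × (1/2)^0.44385 = 182.4 × 0.73517 ≈ 134.1 μM.

134 μM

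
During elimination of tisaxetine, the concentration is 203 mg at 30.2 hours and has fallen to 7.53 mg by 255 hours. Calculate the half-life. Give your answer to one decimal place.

Over Δt = 255 − 30.2 = 224.8 hours, the level fell by a factor of 203/7.53 ≈ 26.959.
n = log₂(26.959) ≈ 4.7527 half-lives, so t½ = 224.8/4.7527 ≈ 47.3 hours.

47.3 hours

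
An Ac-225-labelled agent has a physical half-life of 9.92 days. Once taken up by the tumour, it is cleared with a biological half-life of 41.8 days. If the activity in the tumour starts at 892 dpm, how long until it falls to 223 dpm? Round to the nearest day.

16 days

1/t_eff = 1/t_phys + 1/t_biol = 1/9.92 + 1/41.8 = 0.12473 per day.
t_eff = 9.92 × 41.8 / (9.92 + 41.8) ≈ 8.0173 days.
n = log₂(892/223) ≈ 2; t = 2 × 8.0173 ≈ 16.035 days.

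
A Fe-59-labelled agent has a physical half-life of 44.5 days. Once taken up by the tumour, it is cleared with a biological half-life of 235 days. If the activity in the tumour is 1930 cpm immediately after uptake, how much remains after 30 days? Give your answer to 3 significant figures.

1/t_eff = 1/t_phys + 1/t_biol = 1/44.5 + 1/235 = 0.026727 per day.
t_eff = 44.5 × 235 / (44.5 + 235) ≈ 37.415 days.
Remaining = 1930 × (1/2)^(30/37.415) = 1930 × (1/2)^0.80182 ≈ 1107.1 cpm.

1110 cpm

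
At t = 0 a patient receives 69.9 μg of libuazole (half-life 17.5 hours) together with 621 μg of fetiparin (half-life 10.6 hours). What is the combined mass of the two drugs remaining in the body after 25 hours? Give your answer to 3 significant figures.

libuazole: 69.9 × (1/2)^(25/17.5) = 69.9 × (1/2)^1.4286 ≈ 25.968 μg.
fetiparin: 621 × (1/2)^(25/10.6) = 621 × (1/2)^2.3585 ≈ 121.09 μg.
Total = 25.968 + 121.09 ≈ 147.06 μg.

147 μg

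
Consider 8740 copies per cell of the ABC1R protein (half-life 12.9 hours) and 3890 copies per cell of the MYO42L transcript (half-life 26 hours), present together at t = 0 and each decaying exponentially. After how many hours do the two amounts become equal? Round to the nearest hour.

30 hours

Set 8740·(1/2)^(t/12.9) = 3890·(1/2)^(t/26).
Taking log₂: log₂(8740/3890) = t·(1/12.9 − 1/26).
log₂(2.2468) = 1.1679; 1/12.9 − 1/26 = 0.039058.
t = 1.1679 / 0.039058 ≈ 29.901 hours.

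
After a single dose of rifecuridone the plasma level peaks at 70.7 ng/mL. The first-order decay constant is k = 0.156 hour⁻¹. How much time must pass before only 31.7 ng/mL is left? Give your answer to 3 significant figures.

5.14 hours

t½ = ln 2 / k = 0.69315 / 0.156 ≈ 4.4433 hours.
Fraction remaining = 31.7/70.7 ≈ 0.44837.
n = log₂(70.7/31.7) = ln(2.2303)/ln 2 ≈ 1.1572 half-lives.
t = n × t½ = 1.1572 × 4.4433 ≈ 5.1419 hours.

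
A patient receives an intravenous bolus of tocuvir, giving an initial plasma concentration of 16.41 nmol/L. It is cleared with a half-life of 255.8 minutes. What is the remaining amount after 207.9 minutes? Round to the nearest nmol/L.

9 nmol/L

Number of half-lives: n = 207.9/255.8 ≈ 0.81274.
Remaining = 16.41 × (1/2)^0.81274 = 16.41 × 0.5693 ≈ 9.3422 nmol/L.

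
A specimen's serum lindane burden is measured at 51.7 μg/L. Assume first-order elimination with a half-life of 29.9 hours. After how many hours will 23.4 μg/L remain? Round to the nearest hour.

Fraction remaining = 23.4/51.7 ≈ 0.45261.
n = log₂(51.7/23.4) = ln(2.2094)/ln 2 ≈ 1.1437 half-lives.
t = n × t½ = 1.1437 × 29.9 ≈ 34.195 hours.

34 hours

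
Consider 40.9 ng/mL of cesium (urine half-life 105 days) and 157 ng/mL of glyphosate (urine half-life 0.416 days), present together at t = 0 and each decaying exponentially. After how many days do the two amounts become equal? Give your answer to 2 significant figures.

Set 40.9·(1/2)^(t/105) = 157·(1/2)^(t/0.416).
Taking log₂: log₂(40.9/157) = t·(1/105 − 1/0.416).
log₂(0.26051) = -1.9406; 1/105 − 1/0.416 = -2.3943.
t = -1.9406 / -2.3943 ≈ 0.8105 days.

0.81 days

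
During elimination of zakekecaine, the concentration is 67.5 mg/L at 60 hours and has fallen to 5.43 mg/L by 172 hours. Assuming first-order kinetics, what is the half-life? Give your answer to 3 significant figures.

Over Δt = 172 − 60 = 112 hours, the level fell by a factor of 67.5/5.43 ≈ 12.431.
n = log₂(12.431) ≈ 3.6359 half-lives, so t½ = 112/3.6359 ≈ 30.804 hours.

30.8 hours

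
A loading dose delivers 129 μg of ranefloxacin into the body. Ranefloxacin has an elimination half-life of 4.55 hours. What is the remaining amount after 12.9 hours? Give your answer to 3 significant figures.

Number of half-lives: n = 12.9/4.55 ≈ 2.8352.
Remaining = 129 × (1/2)^2.8352 = 129 × 0.14013 ≈ 18.077 μg.

18.1 μg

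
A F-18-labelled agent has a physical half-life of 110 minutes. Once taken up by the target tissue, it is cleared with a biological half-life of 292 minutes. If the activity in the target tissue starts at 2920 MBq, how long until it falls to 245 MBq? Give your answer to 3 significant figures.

1/t_eff = 1/t_phys + 1/t_biol = 1/110 + 1/292 = 0.012516 per minute.
t_eff = 110 × 292 / (110 + 292) ≈ 79.9 minutes.
n = log₂(2920/245) ≈ 3.5751; t = 3.5751 × 79.9 ≈ 285.65 minutes.

286 minutes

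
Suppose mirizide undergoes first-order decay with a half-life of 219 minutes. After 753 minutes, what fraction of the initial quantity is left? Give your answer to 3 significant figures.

n = 753/219 ≈ 3.4384 half-lives.
Fraction remaining = (1/2)^3.4384 ≈ 0.092247.

0.0922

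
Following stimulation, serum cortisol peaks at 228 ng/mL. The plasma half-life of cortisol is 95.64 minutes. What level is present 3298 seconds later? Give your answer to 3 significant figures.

153 ng/mL

Convert the elapsed time: 3298 seconds = 54.9667 minutes.
Number of half-lives: n = 54.9667/95.64 ≈ 0.57472.
Remaining = 228 × (1/2)^0.57472 = 228 × 0.67141 ≈ 153.08 ng/mL.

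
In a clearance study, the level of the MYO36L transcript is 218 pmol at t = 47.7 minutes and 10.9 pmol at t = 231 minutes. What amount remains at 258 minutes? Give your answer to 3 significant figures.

Over Δt = 231 − 47.7 = 183.3 minutes, the level fell by a factor of 218/10.9 ≈ 20.
n = log₂(20) ≈ 4.3219 half-lives, so t½ = 183.3/4.3219 ≈ 42.412 minutes.
From t = 231 to t = 258: 10.9 × (1/2)^((258−231)/42.412) ≈ 7.0111 pmol.

7.01 pmol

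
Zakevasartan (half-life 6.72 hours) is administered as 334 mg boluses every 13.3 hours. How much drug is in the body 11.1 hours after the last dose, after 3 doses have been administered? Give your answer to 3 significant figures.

140 mg

The 3 doses were given 37.7, 24.4, 11.1 hours ago.
Total = 334·(1/2)^(37.7/6.72) + 334·(1/2)^(24.4/6.72) + 334·(1/2)^(11.1/6.72)
      = 6.8381 + 26.96 + 106.29 ≈ 140.09 mg.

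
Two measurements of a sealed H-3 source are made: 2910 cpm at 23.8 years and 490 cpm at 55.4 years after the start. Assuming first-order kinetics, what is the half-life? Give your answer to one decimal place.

12.3 years

Over Δt = 55.4 − 23.8 = 31.6 years, the level fell by a factor of 2910/490 ≈ 5.9388.
n = log₂(5.9388) ≈ 2.5702 half-lives, so t½ = 31.6/2.5702 ≈ 12.295 years.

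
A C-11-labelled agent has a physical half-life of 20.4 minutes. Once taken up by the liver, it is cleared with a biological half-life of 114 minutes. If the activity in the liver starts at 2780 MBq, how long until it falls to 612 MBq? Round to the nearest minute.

1/t_eff = 1/t_phys + 1/t_biol = 1/20.4 + 1/114 = 0.057792 per minute.
t_eff = 20.4 × 114 / (20.4 + 114) ≈ 17.304 minutes.
n = log₂(2780/612) ≈ 2.1835; t = 2.1835 × 17.304 ≈ 37.782 minutes.

38 minutes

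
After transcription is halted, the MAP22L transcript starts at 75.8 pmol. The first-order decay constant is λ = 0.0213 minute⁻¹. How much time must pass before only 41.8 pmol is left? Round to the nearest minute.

28 minutes

t½ = ln 2 / λ = 0.69315 / 0.0213 ≈ 32.542 minutes.
Fraction remaining = 41.8/75.8 ≈ 0.55145.
n = log₂(75.8/41.8) = ln(1.8134)/ln 2 ≈ 0.85869 half-lives.
t = n × t½ = 0.85869 × 32.542 ≈ 27.944 minutes.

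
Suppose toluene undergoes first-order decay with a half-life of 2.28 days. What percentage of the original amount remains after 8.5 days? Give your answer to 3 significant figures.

7.55%

n = 8.5/2.28 ≈ 3.7281 half-lives.
Fraction remaining = (1/2)^3.7281 ≈ 0.075464, i.e. 7.5464%.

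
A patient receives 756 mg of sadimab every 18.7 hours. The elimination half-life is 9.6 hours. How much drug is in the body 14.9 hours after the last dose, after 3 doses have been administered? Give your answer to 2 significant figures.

The 3 doses were given 52.3, 33.6, 14.9 hours ago.
Total = 756·(1/2)^(52.3/9.6) + 756·(1/2)^(33.6/9.6) + 756·(1/2)^(14.9/9.6)
      = 17.32 + 66.822 + 257.81 ≈ 341.95 mg.

340 mg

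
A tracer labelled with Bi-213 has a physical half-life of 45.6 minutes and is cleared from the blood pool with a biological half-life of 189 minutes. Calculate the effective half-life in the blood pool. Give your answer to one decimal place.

1/t_eff = 1/t_phys + 1/t_biol = 1/45.6 + 1/189 = 0.027221 per minute.
t_eff = 45.6 × 189 / (45.6 + 189) ≈ 36.737 minutes.

36.7 minutes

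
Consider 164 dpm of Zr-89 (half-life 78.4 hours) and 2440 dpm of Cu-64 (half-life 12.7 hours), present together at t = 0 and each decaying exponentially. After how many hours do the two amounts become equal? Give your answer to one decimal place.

Set 164·(1/2)^(t/78.4) = 2440·(1/2)^(t/12.7).
Taking log₂: log₂(164/2440) = t·(1/78.4 − 1/12.7).
log₂(0.067213) = -3.8951; 1/78.4 − 1/12.7 = -0.065985.
t = -3.8951 / -0.065985 ≈ 59.03 hours.

59.0 hours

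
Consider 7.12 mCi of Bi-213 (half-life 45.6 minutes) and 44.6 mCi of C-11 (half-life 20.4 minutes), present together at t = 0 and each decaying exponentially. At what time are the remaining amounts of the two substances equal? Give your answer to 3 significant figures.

Set 7.12·(1/2)^(t/45.6) = 44.6·(1/2)^(t/20.4).
Taking log₂: log₂(7.12/44.6) = t·(1/45.6 − 1/20.4).
log₂(0.15964) = -2.6471; 1/45.6 − 1/20.4 = -0.02709.
t = -2.6471 / -0.02709 ≈ 97.716 minutes.

97.7 minutes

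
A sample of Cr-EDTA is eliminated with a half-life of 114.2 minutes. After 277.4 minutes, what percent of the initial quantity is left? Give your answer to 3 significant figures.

18.6%

n = 277.4/114.2 ≈ 2.4291 half-lives.
Fraction remaining = (1/2)^2.4291 ≈ 0.18568, i.e. 18.568%.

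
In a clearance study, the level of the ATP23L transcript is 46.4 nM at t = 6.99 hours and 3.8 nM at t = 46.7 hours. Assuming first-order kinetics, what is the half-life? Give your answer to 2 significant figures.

11 hours

Over Δt = 46.7 − 6.99 = 39.71 hours, the level fell by a factor of 46.4/3.8 ≈ 12.211.
n = log₂(12.211) ≈ 3.6101 half-lives, so t½ = 39.71/3.6101 ≈ 11 hours.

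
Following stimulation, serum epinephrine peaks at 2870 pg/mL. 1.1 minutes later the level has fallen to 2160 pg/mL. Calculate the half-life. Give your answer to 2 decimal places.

A/A₀ = 2160/2870 ≈ 0.75261.
n = log₂(1.3287) ≈ 0.41002 half-lives elapsed in 1.1 minutes.
t½ = 1.1/0.41002 ≈ 2.6828 minutes.

2.68 minutes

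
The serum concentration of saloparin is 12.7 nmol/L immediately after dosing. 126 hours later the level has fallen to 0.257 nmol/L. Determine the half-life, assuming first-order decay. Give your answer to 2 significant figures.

A/A₀ = 0.257/12.7 ≈ 0.020236.
n = log₂(49.416) ≈ 5.6269 half-lives elapsed in 126 hours.
t½ = 126/5.6269 ≈ 22.392 hours.

22 hours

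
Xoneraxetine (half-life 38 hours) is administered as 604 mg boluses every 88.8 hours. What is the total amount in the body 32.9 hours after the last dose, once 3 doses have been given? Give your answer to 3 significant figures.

410 mg

The 3 doses were given 210.5, 121.7, 32.9 hours ago.
Total = 604·(1/2)^(210.5/38) + 604·(1/2)^(121.7/38) + 604·(1/2)^(32.9/38)
      = 12.986 + 65.607 + 331.44 ≈ 410.04 mg.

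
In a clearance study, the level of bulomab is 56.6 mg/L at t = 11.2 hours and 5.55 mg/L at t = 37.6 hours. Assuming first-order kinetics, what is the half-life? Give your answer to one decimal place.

Over Δt = 37.6 − 11.2 = 26.4 hours, the level fell by a factor of 56.6/5.55 ≈ 10.198.
n = log₂(10.198) ≈ 3.3502 half-lives, so t½ = 26.4/3.3502 ≈ 7.88 hours.

7.9 hours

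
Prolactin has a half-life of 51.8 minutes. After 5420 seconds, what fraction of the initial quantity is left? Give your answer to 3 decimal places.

0.299

5420 seconds = 90.3333 minutes.
n = 90.3333/51.8 ≈ 1.7439 half-lives.
Fraction remaining = (1/2)^1.7439 ≈ 0.29856.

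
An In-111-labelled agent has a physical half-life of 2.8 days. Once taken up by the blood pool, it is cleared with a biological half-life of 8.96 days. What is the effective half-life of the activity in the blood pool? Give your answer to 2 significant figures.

2.1 days

1/t_eff = 1/t_phys + 1/t_biol = 1/2.8 + 1/8.96 = 0.46875 per day.
t_eff = 2.8 × 8.96 / (2.8 + 8.96) ≈ 2.1333 days.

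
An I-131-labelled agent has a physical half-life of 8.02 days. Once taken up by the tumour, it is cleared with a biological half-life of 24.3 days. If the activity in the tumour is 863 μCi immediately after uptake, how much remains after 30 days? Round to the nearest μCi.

1/t_eff = 1/t_phys + 1/t_biol = 1/8.02 + 1/24.3 = 0.16584 per day.
t_eff = 8.02 × 24.3 / (8.02 + 24.3) ≈ 6.0299 days.
Remaining = 863 × (1/2)^(30/6.0299) = 863 × (1/2)^4.9752 ≈ 27.436 μCi.

27 μCi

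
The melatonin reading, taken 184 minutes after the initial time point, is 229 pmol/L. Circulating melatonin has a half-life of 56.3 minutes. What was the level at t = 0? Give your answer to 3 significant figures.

2210 pmol/L

Number of half-lives elapsed: n = 184/56.3 ≈ 3.2682.
A₀ = A × 2^n = 229 × 2^3.2682 = 229 × 9.6345 ≈ 2206.3 pmol/L.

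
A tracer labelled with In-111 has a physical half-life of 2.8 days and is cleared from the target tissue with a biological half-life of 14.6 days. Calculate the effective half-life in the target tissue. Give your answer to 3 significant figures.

1/t_eff = 1/t_phys + 1/t_biol = 1/2.8 + 1/14.6 = 0.42564 per day.
t_eff = 2.8 × 14.6 / (2.8 + 14.6) ≈ 2.3494 days.

2.35 days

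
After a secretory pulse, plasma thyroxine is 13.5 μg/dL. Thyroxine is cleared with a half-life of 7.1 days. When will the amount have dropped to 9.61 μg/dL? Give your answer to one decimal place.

3.5 days

Fraction remaining = 9.61/13.5 ≈ 0.71185.
n = log₂(13.5/9.61) = ln(1.4048)/ln 2 ≈ 0.49035 half-lives.
t = n × t½ = 0.49035 × 7.1 ≈ 3.4815 days.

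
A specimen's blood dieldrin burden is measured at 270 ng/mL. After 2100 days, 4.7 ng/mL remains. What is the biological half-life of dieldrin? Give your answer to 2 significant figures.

A/A₀ = 4.7/270 ≈ 0.017407.
n = log₂(57.447) ≈ 5.8442 half-lives elapsed in 2100 days.
t½ = 2100/5.8442 ≈ 359.33 days.

360 days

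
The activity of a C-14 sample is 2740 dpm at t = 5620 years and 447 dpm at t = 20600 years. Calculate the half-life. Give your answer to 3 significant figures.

5730 years

Over Δt = 20600 − 5620 = 14980 years, the level fell by a factor of 2740/447 ≈ 6.1298.
n = log₂(6.1298) ≈ 2.6158 half-lives, so t½ = 14980/2.6158 ≈ 5726.7 years.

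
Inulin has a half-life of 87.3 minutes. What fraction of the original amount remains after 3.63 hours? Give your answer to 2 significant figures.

0.18

3.63 hours = 217.8 minutes.
n = 217.8/87.3 ≈ 2.4948 half-lives.
Fraction remaining = (1/2)^2.4948 ≈ 0.17741.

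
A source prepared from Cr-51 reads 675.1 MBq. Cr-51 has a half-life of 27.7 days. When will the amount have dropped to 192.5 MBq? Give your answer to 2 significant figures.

50 days

Fraction remaining = 192.5/675.1 ≈ 0.28514.
n = log₂(675.1/192.5) = ln(3.507)/ln 2 ≈ 1.8102 half-lives.
t = n × t½ = 1.8102 × 27.7 ≈ 50.144 days.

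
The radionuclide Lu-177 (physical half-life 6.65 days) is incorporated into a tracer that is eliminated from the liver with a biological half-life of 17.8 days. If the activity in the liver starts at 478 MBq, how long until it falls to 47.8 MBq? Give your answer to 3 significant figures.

1/t_eff = 1/t_phys + 1/t_biol = 1/6.65 + 1/17.8 = 0.20656 per day.
t_eff = 6.65 × 17.8 / (6.65 + 17.8) ≈ 4.8413 days.
n = log₂(478/47.8) ≈ 3.3219; t = 3.3219 × 4.8413 ≈ 16.082 days.

16.1 days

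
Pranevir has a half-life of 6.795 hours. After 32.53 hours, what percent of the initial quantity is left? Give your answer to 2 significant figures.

3.6%

n = 32.53/6.795 ≈ 4.7873 half-lives.
Fraction remaining = (1/2)^4.7873 ≈ 0.036213, i.e. 3.6213%.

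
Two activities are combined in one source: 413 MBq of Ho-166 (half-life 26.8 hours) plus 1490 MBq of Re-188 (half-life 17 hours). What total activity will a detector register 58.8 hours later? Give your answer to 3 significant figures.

226 MBq

Ho-166: 413 × (1/2)^(58.8/26.8) = 413 × (1/2)^2.194 ≈ 90.257 MBq.
Re-188: 1490 × (1/2)^(58.8/17) = 1490 × (1/2)^3.4588 ≈ 135.51 MBq.
Total = 90.257 + 135.51 ≈ 225.77 MBq.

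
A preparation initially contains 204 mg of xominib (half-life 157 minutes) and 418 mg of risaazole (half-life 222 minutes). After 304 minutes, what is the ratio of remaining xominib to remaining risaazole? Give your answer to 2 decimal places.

0.33

xominib: 204 × (1/2)^(304/157) = 204 × (1/2)^1.9363 ≈ 53.302 mg.
risaazole: 418 × (1/2)^(304/222) = 418 × (1/2)^1.3694 ≈ 161.79 mg.
Ratio ≈ 53.302 / 161.79 ≈ 0.32945.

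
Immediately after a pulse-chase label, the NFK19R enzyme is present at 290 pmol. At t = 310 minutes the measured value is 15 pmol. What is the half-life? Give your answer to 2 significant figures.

A/A₀ = 15/290 ≈ 0.051724.
n = log₂(19.333) ≈ 4.273 half-lives elapsed in 310 minutes.
t½ = 310/4.273 ≈ 72.548 minutes.

73 minutes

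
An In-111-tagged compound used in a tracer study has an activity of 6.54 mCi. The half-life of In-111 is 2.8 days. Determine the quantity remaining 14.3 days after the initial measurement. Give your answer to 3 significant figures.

Number of half-lives: n = 14.3/2.8 ≈ 5.1071.
Remaining = 6.54 × (1/2)^5.1071 = 6.54 × 0.029013 ≈ 0.18975 mCi.

0.190 mCi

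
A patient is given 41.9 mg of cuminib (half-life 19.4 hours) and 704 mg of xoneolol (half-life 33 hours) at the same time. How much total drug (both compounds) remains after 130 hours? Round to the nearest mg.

cuminib: 41.9 × (1/2)^(130/19.4) = 41.9 × (1/2)^6.701 ≈ 0.40272 mg.
xoneolol: 704 × (1/2)^(130/33) = 704 × (1/2)^3.9394 ≈ 45.888 mg.
Total = 0.40272 + 45.888 ≈ 46.29 mg.

46 mg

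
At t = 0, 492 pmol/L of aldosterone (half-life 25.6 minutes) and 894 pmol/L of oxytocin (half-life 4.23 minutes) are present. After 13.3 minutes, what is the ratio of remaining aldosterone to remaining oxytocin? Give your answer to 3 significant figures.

aldosterone: 492 × (1/2)^(13.3/25.6) = 492 × (1/2)^0.51953 ≈ 343.22 pmol/L.
oxytocin: 894 × (1/2)^(13.3/4.23) = 894 × (1/2)^3.1442 ≈ 101.12 pmol/L.
Ratio ≈ 343.22 / 101.12 ≈ 3.3942.

3.39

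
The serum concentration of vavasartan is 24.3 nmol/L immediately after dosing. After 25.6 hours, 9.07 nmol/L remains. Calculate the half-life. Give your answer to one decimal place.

A/A₀ = 9.07/24.3 ≈ 0.37325.
n = log₂(2.6792) ≈ 1.4218 half-lives elapsed in 25.6 hours.
t½ = 25.6/1.4218 ≈ 18.006 hours.

18.0 hours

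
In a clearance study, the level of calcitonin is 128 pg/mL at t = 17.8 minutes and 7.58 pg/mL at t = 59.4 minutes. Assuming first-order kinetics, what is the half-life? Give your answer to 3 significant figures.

10.2 minutes

Over Δt = 59.4 − 17.8 = 41.6 minutes, the level fell by a factor of 128/7.58 ≈ 16.887.
n = log₂(16.887) ≈ 4.0778 half-lives, so t½ = 41.6/4.0778 ≈ 10.202 minutes.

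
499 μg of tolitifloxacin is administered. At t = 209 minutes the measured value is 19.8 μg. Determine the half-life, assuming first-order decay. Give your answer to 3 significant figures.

44.9 minutes

A/A₀ = 19.8/499 ≈ 0.039679.
n = log₂(25.202) ≈ 4.6555 half-lives elapsed in 209 minutes.
t½ = 209/4.6555 ≈ 44.893 minutes.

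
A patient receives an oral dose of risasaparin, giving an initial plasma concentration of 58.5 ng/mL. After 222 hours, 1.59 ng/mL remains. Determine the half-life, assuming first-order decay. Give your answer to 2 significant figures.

A/A₀ = 1.59/58.5 ≈ 0.027179.
n = log₂(36.792) ≈ 5.2013 half-lives elapsed in 222 hours.
t½ = 222/5.2013 ≈ 42.681 hours.

43 hours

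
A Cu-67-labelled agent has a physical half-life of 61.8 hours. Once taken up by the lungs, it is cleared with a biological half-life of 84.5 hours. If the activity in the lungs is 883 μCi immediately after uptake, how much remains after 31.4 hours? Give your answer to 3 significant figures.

480 μCi

1/t_eff = 1/t_phys + 1/t_biol = 1/61.8 + 1/84.5 = 0.028016 per hour.
t_eff = 61.8 × 84.5 / (61.8 + 84.5) ≈ 35.694 hours.
Remaining = 883 × (1/2)^(31.4/35.694) = 883 × (1/2)^0.87969 ≈ 479.9 μCi.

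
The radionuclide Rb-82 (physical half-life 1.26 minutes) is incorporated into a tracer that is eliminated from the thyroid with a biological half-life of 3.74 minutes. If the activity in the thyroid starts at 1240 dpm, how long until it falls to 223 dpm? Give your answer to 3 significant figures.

1/t_eff = 1/t_phys + 1/t_biol = 1/1.26 + 1/3.74 = 1.061 per minute.
t_eff = 1.26 × 3.74 / (1.26 + 3.74) ≈ 0.94248 minutes.
n = log₂(1240/223) ≈ 2.4752; t = 2.4752 × 0.94248 ≈ 2.3328 minutes.

2.33 minutes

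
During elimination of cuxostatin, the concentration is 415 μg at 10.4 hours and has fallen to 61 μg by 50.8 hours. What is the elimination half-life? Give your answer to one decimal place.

Over Δt = 50.8 − 10.4 = 40.4 hours, the level fell by a factor of 415/61 ≈ 6.8033.
n = log₂(6.8033) ≈ 2.7662 half-lives, so t½ = 40.4/2.7662 ≈ 14.605 hours.

14.6 hours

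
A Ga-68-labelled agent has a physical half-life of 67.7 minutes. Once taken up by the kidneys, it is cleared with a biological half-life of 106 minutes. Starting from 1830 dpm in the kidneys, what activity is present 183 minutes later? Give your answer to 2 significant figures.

1/t_eff = 1/t_phys + 1/t_biol = 1/67.7 + 1/106 = 0.024205 per minute.
t_eff = 67.7 × 106 / (67.7 + 106) ≈ 41.314 minutes.
Remaining = 1830 × (1/2)^(183/41.314) = 1830 × (1/2)^4.4295 ≈ 84.925 dpm.

85 dpm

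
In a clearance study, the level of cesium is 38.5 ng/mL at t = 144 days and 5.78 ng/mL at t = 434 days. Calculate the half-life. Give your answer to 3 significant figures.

106 days

Over Δt = 434 − 144 = 290 days, the level fell by a factor of 38.5/5.78 ≈ 6.6609.
n = log₂(6.6609) ≈ 2.7357 half-lives, so t½ = 290/2.7357 ≈ 106.01 days.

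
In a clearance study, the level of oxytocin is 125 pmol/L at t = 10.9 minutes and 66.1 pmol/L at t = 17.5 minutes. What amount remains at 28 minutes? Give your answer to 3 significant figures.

24.0 pmol/L

Over Δt = 17.5 − 10.9 = 6.6 minutes, the level fell by a factor of 125/66.1 ≈ 1.8911.
n = log₂(1.8911) ≈ 0.91921 half-lives, so t½ = 6.6/0.91921 ≈ 7.1801 minutes.
From t = 17.5 to t = 28: 66.1 × (1/2)^((28−17.5)/7.1801) ≈ 23.987 pmol/L.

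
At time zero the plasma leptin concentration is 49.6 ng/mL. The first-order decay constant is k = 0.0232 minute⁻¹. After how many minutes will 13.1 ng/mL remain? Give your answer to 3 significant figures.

t½ = ln 2 / k = 0.69315 / 0.0232 ≈ 29.877 minutes.
Fraction remaining = 13.1/49.6 ≈ 0.26411.
n = log₂(49.6/13.1) = ln(3.7863)/ln 2 ≈ 1.9208 half-lives.
t = n × t½ = 1.9208 × 29.877 ≈ 57.387 minutes.

57.4 minutes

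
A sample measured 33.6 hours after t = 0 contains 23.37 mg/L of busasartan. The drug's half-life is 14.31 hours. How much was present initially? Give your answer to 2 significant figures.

Number of half-lives elapsed: n = 33.6/14.31 ≈ 2.348.
A₀ = A × 2^n = 23.37 × 2^2.348 = 23.37 × 5.0912 ≈ 118.98 mg/L.

120 mg/L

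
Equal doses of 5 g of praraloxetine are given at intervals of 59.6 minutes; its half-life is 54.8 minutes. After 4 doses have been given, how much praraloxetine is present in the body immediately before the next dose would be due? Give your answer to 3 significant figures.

The 4 doses were given 238.4, 178.8, 119.2, 59.6 minutes ago.
Total = 5·(1/2)^(238.4/54.8) + 5·(1/2)^(178.8/54.8) + 5·(1/2)^(119.2/54.8) + 5·(1/2)^(59.6/54.8)
      = 0.24512 + 0.52093 + 1.1071 + 2.3527 ≈ 4.2258 g.

4.23 g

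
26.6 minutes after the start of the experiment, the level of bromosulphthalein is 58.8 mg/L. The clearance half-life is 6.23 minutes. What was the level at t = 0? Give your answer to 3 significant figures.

1130 mg/L

Number of half-lives elapsed: n = 26.6/6.23 ≈ 4.2697.
A₀ = A × 2^n = 58.8 × 2^4.2697 = 58.8 × 19.288 ≈ 1134.2 mg/L.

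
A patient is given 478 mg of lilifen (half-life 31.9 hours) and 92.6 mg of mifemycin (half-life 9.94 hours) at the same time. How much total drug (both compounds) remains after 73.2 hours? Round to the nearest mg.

98 mg

lilifen: 478 × (1/2)^(73.2/31.9) = 478 × (1/2)^2.2947 ≈ 97.423 mg.
mifemycin: 92.6 × (1/2)^(73.2/9.94) = 92.6 × (1/2)^7.3642 ≈ 0.56204 mg.
Total = 97.423 + 0.56204 ≈ 97.985 mg.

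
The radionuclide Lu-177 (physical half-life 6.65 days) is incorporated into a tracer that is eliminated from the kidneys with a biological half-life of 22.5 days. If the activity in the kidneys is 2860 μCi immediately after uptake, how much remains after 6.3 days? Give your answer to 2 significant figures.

1200 μCi

1/t_eff = 1/t_phys + 1/t_biol = 1/6.65 + 1/22.5 = 0.19482 per day.
t_eff = 6.65 × 22.5 / (6.65 + 22.5) ≈ 5.1329 days.
Remaining = 2860 × (1/2)^(6.3/5.1329) = 2860 × (1/2)^1.2274 ≈ 1221.5 μCi.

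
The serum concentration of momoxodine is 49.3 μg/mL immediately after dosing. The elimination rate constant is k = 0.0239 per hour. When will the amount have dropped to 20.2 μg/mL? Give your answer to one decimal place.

37.3 hours

t½ = ln 2 / k = 0.69315 / 0.0239 ≈ 29.002 hours.
Fraction remaining = 20.2/49.3 ≈ 0.40974.
n = log₂(49.3/20.2) = ln(2.4406)/ln 2 ≈ 1.2872 half-lives.
t = n × t½ = 1.2872 × 29.002 ≈ 37.332 hours.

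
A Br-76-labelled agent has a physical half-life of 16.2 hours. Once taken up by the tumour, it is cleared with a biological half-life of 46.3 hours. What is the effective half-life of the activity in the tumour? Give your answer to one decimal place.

12.0 hours

1/t_eff = 1/t_phys + 1/t_biol = 1/16.2 + 1/46.3 = 0.083327 per hour.
t_eff = 16.2 × 46.3 / (16.2 + 46.3) ≈ 12.001 hours.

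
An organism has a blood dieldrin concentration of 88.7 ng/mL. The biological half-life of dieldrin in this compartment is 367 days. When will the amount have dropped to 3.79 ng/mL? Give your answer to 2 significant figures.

1700 days

Fraction remaining = 3.79/88.7 ≈ 0.042728.
n = log₂(88.7/3.79) = ln(23.404)/ln 2 ≈ 4.5487 half-lives.
t = n × t½ = 4.5487 × 367 ≈ 1669.4 days.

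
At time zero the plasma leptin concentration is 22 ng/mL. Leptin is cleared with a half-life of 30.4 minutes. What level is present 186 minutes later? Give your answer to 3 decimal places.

0.317 ng/mL

Number of half-lives: n = 186/30.4 ≈ 6.1184.
Remaining = 22 × (1/2)^6.1184 = 22 × 0.014394 ≈ 0.31666 ng/mL.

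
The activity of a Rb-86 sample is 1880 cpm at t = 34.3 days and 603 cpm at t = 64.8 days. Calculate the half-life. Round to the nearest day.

Over Δt = 64.8 − 34.3 = 30.5 days, the level fell by a factor of 1880/603 ≈ 3.1177.
n = log₂(3.1177) ≈ 1.6405 half-lives, so t½ = 30.5/1.6405 ≈ 18.592 days.

19 days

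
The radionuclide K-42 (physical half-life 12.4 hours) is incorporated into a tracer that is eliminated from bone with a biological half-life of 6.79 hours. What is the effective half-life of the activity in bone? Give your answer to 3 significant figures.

1/t_eff = 1/t_phys + 1/t_biol = 1/12.4 + 1/6.79 = 0.22792 per hour.
t_eff = 12.4 × 6.79 / (12.4 + 6.79) ≈ 4.3875 hours.

4.39 hours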